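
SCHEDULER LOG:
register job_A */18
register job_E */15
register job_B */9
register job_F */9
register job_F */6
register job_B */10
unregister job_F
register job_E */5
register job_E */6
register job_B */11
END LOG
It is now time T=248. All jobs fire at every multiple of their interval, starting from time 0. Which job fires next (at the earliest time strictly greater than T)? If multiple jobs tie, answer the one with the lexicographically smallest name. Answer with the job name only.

Op 1: register job_A */18 -> active={job_A:*/18}
Op 2: register job_E */15 -> active={job_A:*/18, job_E:*/15}
Op 3: register job_B */9 -> active={job_A:*/18, job_B:*/9, job_E:*/15}
Op 4: register job_F */9 -> active={job_A:*/18, job_B:*/9, job_E:*/15, job_F:*/9}
Op 5: register job_F */6 -> active={job_A:*/18, job_B:*/9, job_E:*/15, job_F:*/6}
Op 6: register job_B */10 -> active={job_A:*/18, job_B:*/10, job_E:*/15, job_F:*/6}
Op 7: unregister job_F -> active={job_A:*/18, job_B:*/10, job_E:*/15}
Op 8: register job_E */5 -> active={job_A:*/18, job_B:*/10, job_E:*/5}
Op 9: register job_E */6 -> active={job_A:*/18, job_B:*/10, job_E:*/6}
Op 10: register job_B */11 -> active={job_A:*/18, job_B:*/11, job_E:*/6}
  job_A: interval 18, next fire after T=248 is 252
  job_B: interval 11, next fire after T=248 is 253
  job_E: interval 6, next fire after T=248 is 252
Earliest = 252, winner (lex tiebreak) = job_A

Answer: job_A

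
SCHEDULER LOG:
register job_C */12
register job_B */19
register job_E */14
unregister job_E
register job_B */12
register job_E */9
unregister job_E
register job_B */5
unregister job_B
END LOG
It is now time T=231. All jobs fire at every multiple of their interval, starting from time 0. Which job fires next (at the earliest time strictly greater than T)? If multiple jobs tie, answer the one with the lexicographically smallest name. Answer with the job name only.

Answer: job_C

Derivation:
Op 1: register job_C */12 -> active={job_C:*/12}
Op 2: register job_B */19 -> active={job_B:*/19, job_C:*/12}
Op 3: register job_E */14 -> active={job_B:*/19, job_C:*/12, job_E:*/14}
Op 4: unregister job_E -> active={job_B:*/19, job_C:*/12}
Op 5: register job_B */12 -> active={job_B:*/12, job_C:*/12}
Op 6: register job_E */9 -> active={job_B:*/12, job_C:*/12, job_E:*/9}
Op 7: unregister job_E -> active={job_B:*/12, job_C:*/12}
Op 8: register job_B */5 -> active={job_B:*/5, job_C:*/12}
Op 9: unregister job_B -> active={job_C:*/12}
  job_C: interval 12, next fire after T=231 is 240
Earliest = 240, winner (lex tiebreak) = job_C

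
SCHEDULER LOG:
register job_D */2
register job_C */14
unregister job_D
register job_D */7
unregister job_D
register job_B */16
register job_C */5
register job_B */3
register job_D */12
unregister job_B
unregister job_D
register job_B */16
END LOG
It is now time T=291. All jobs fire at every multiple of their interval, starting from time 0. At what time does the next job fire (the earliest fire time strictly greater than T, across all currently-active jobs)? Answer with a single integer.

Answer: 295

Derivation:
Op 1: register job_D */2 -> active={job_D:*/2}
Op 2: register job_C */14 -> active={job_C:*/14, job_D:*/2}
Op 3: unregister job_D -> active={job_C:*/14}
Op 4: register job_D */7 -> active={job_C:*/14, job_D:*/7}
Op 5: unregister job_D -> active={job_C:*/14}
Op 6: register job_B */16 -> active={job_B:*/16, job_C:*/14}
Op 7: register job_C */5 -> active={job_B:*/16, job_C:*/5}
Op 8: register job_B */3 -> active={job_B:*/3, job_C:*/5}
Op 9: register job_D */12 -> active={job_B:*/3, job_C:*/5, job_D:*/12}
Op 10: unregister job_B -> active={job_C:*/5, job_D:*/12}
Op 11: unregister job_D -> active={job_C:*/5}
Op 12: register job_B */16 -> active={job_B:*/16, job_C:*/5}
  job_B: interval 16, next fire after T=291 is 304
  job_C: interval 5, next fire after T=291 is 295
Earliest fire time = 295 (job job_C)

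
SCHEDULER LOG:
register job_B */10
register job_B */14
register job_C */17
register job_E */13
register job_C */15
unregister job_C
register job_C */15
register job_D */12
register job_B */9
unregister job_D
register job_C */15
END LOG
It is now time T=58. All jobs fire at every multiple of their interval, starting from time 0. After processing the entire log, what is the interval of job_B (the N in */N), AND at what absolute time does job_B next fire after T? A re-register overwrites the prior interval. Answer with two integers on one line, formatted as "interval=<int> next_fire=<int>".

Answer: interval=9 next_fire=63

Derivation:
Op 1: register job_B */10 -> active={job_B:*/10}
Op 2: register job_B */14 -> active={job_B:*/14}
Op 3: register job_C */17 -> active={job_B:*/14, job_C:*/17}
Op 4: register job_E */13 -> active={job_B:*/14, job_C:*/17, job_E:*/13}
Op 5: register job_C */15 -> active={job_B:*/14, job_C:*/15, job_E:*/13}
Op 6: unregister job_C -> active={job_B:*/14, job_E:*/13}
Op 7: register job_C */15 -> active={job_B:*/14, job_C:*/15, job_E:*/13}
Op 8: register job_D */12 -> active={job_B:*/14, job_C:*/15, job_D:*/12, job_E:*/13}
Op 9: register job_B */9 -> active={job_B:*/9, job_C:*/15, job_D:*/12, job_E:*/13}
Op 10: unregister job_D -> active={job_B:*/9, job_C:*/15, job_E:*/13}
Op 11: register job_C */15 -> active={job_B:*/9, job_C:*/15, job_E:*/13}
Final interval of job_B = 9
Next fire of job_B after T=58: (58//9+1)*9 = 63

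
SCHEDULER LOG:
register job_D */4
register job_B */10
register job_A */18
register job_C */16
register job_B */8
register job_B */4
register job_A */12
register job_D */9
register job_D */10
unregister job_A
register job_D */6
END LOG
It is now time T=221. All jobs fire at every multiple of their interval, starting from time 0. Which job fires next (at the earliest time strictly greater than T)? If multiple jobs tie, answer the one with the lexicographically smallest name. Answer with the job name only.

Op 1: register job_D */4 -> active={job_D:*/4}
Op 2: register job_B */10 -> active={job_B:*/10, job_D:*/4}
Op 3: register job_A */18 -> active={job_A:*/18, job_B:*/10, job_D:*/4}
Op 4: register job_C */16 -> active={job_A:*/18, job_B:*/10, job_C:*/16, job_D:*/4}
Op 5: register job_B */8 -> active={job_A:*/18, job_B:*/8, job_C:*/16, job_D:*/4}
Op 6: register job_B */4 -> active={job_A:*/18, job_B:*/4, job_C:*/16, job_D:*/4}
Op 7: register job_A */12 -> active={job_A:*/12, job_B:*/4, job_C:*/16, job_D:*/4}
Op 8: register job_D */9 -> active={job_A:*/12, job_B:*/4, job_C:*/16, job_D:*/9}
Op 9: register job_D */10 -> active={job_A:*/12, job_B:*/4, job_C:*/16, job_D:*/10}
Op 10: unregister job_A -> active={job_B:*/4, job_C:*/16, job_D:*/10}
Op 11: register job_D */6 -> active={job_B:*/4, job_C:*/16, job_D:*/6}
  job_B: interval 4, next fire after T=221 is 224
  job_C: interval 16, next fire after T=221 is 224
  job_D: interval 6, next fire after T=221 is 222
Earliest = 222, winner (lex tiebreak) = job_D

Answer: job_D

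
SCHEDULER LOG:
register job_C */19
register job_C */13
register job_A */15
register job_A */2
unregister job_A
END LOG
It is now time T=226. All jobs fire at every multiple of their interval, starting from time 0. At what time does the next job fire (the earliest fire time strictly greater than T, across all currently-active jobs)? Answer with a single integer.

Answer: 234

Derivation:
Op 1: register job_C */19 -> active={job_C:*/19}
Op 2: register job_C */13 -> active={job_C:*/13}
Op 3: register job_A */15 -> active={job_A:*/15, job_C:*/13}
Op 4: register job_A */2 -> active={job_A:*/2, job_C:*/13}
Op 5: unregister job_A -> active={job_C:*/13}
  job_C: interval 13, next fire after T=226 is 234
Earliest fire time = 234 (job job_C)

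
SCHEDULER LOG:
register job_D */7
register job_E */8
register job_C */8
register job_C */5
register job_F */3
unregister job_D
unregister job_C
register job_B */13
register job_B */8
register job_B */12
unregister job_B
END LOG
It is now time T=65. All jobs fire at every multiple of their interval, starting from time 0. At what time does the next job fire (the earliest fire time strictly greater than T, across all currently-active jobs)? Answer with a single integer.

Op 1: register job_D */7 -> active={job_D:*/7}
Op 2: register job_E */8 -> active={job_D:*/7, job_E:*/8}
Op 3: register job_C */8 -> active={job_C:*/8, job_D:*/7, job_E:*/8}
Op 4: register job_C */5 -> active={job_C:*/5, job_D:*/7, job_E:*/8}
Op 5: register job_F */3 -> active={job_C:*/5, job_D:*/7, job_E:*/8, job_F:*/3}
Op 6: unregister job_D -> active={job_C:*/5, job_E:*/8, job_F:*/3}
Op 7: unregister job_C -> active={job_E:*/8, job_F:*/3}
Op 8: register job_B */13 -> active={job_B:*/13, job_E:*/8, job_F:*/3}
Op 9: register job_B */8 -> active={job_B:*/8, job_E:*/8, job_F:*/3}
Op 10: register job_B */12 -> active={job_B:*/12, job_E:*/8, job_F:*/3}
Op 11: unregister job_B -> active={job_E:*/8, job_F:*/3}
  job_E: interval 8, next fire after T=65 is 72
  job_F: interval 3, next fire after T=65 is 66
Earliest fire time = 66 (job job_F)

Answer: 66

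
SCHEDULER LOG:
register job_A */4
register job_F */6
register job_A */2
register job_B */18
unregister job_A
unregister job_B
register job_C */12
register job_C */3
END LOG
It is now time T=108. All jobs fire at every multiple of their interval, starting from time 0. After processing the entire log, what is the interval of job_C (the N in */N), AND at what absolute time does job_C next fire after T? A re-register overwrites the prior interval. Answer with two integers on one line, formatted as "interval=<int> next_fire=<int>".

Answer: interval=3 next_fire=111

Derivation:
Op 1: register job_A */4 -> active={job_A:*/4}
Op 2: register job_F */6 -> active={job_A:*/4, job_F:*/6}
Op 3: register job_A */2 -> active={job_A:*/2, job_F:*/6}
Op 4: register job_B */18 -> active={job_A:*/2, job_B:*/18, job_F:*/6}
Op 5: unregister job_A -> active={job_B:*/18, job_F:*/6}
Op 6: unregister job_B -> active={job_F:*/6}
Op 7: register job_C */12 -> active={job_C:*/12, job_F:*/6}
Op 8: register job_C */3 -> active={job_C:*/3, job_F:*/6}
Final interval of job_C = 3
Next fire of job_C after T=108: (108//3+1)*3 = 111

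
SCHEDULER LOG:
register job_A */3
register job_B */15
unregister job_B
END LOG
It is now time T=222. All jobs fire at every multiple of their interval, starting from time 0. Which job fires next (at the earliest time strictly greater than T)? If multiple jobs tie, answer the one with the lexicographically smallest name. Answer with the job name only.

Op 1: register job_A */3 -> active={job_A:*/3}
Op 2: register job_B */15 -> active={job_A:*/3, job_B:*/15}
Op 3: unregister job_B -> active={job_A:*/3}
  job_A: interval 3, next fire after T=222 is 225
Earliest = 225, winner (lex tiebreak) = job_A

Answer: job_A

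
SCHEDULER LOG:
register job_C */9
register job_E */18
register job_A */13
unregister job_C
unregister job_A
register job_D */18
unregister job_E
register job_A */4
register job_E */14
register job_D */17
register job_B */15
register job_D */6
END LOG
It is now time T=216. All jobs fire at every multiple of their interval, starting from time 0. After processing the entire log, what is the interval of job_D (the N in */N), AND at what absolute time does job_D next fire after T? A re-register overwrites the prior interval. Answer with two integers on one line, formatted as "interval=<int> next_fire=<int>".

Op 1: register job_C */9 -> active={job_C:*/9}
Op 2: register job_E */18 -> active={job_C:*/9, job_E:*/18}
Op 3: register job_A */13 -> active={job_A:*/13, job_C:*/9, job_E:*/18}
Op 4: unregister job_C -> active={job_A:*/13, job_E:*/18}
Op 5: unregister job_A -> active={job_E:*/18}
Op 6: register job_D */18 -> active={job_D:*/18, job_E:*/18}
Op 7: unregister job_E -> active={job_D:*/18}
Op 8: register job_A */4 -> active={job_A:*/4, job_D:*/18}
Op 9: register job_E */14 -> active={job_A:*/4, job_D:*/18, job_E:*/14}
Op 10: register job_D */17 -> active={job_A:*/4, job_D:*/17, job_E:*/14}
Op 11: register job_B */15 -> active={job_A:*/4, job_B:*/15, job_D:*/17, job_E:*/14}
Op 12: register job_D */6 -> active={job_A:*/4, job_B:*/15, job_D:*/6, job_E:*/14}
Final interval of job_D = 6
Next fire of job_D after T=216: (216//6+1)*6 = 222

Answer: interval=6 next_fire=222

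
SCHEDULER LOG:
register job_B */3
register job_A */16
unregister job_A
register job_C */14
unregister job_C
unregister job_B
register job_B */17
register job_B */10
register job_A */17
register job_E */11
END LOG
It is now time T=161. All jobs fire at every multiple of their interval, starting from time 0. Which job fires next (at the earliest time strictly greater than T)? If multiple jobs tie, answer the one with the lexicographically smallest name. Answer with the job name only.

Op 1: register job_B */3 -> active={job_B:*/3}
Op 2: register job_A */16 -> active={job_A:*/16, job_B:*/3}
Op 3: unregister job_A -> active={job_B:*/3}
Op 4: register job_C */14 -> active={job_B:*/3, job_C:*/14}
Op 5: unregister job_C -> active={job_B:*/3}
Op 6: unregister job_B -> active={}
Op 7: register job_B */17 -> active={job_B:*/17}
Op 8: register job_B */10 -> active={job_B:*/10}
Op 9: register job_A */17 -> active={job_A:*/17, job_B:*/10}
Op 10: register job_E */11 -> active={job_A:*/17, job_B:*/10, job_E:*/11}
  job_A: interval 17, next fire after T=161 is 170
  job_B: interval 10, next fire after T=161 is 170
  job_E: interval 11, next fire after T=161 is 165
Earliest = 165, winner (lex tiebreak) = job_E

Answer: job_E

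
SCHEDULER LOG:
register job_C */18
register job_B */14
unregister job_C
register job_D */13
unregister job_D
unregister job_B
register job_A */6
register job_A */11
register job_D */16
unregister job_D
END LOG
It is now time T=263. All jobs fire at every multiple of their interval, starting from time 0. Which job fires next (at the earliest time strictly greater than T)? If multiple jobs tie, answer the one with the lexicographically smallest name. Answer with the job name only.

Op 1: register job_C */18 -> active={job_C:*/18}
Op 2: register job_B */14 -> active={job_B:*/14, job_C:*/18}
Op 3: unregister job_C -> active={job_B:*/14}
Op 4: register job_D */13 -> active={job_B:*/14, job_D:*/13}
Op 5: unregister job_D -> active={job_B:*/14}
Op 6: unregister job_B -> active={}
Op 7: register job_A */6 -> active={job_A:*/6}
Op 8: register job_A */11 -> active={job_A:*/11}
Op 9: register job_D */16 -> active={job_A:*/11, job_D:*/16}
Op 10: unregister job_D -> active={job_A:*/11}
  job_A: interval 11, next fire after T=263 is 264
Earliest = 264, winner (lex tiebreak) = job_A

Answer: job_A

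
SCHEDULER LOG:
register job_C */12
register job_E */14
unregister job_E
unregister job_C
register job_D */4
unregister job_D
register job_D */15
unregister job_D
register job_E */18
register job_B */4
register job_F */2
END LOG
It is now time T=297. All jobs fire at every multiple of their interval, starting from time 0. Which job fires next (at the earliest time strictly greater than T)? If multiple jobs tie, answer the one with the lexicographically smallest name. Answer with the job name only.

Answer: job_F

Derivation:
Op 1: register job_C */12 -> active={job_C:*/12}
Op 2: register job_E */14 -> active={job_C:*/12, job_E:*/14}
Op 3: unregister job_E -> active={job_C:*/12}
Op 4: unregister job_C -> active={}
Op 5: register job_D */4 -> active={job_D:*/4}
Op 6: unregister job_D -> active={}
Op 7: register job_D */15 -> active={job_D:*/15}
Op 8: unregister job_D -> active={}
Op 9: register job_E */18 -> active={job_E:*/18}
Op 10: register job_B */4 -> active={job_B:*/4, job_E:*/18}
Op 11: register job_F */2 -> active={job_B:*/4, job_E:*/18, job_F:*/2}
  job_B: interval 4, next fire after T=297 is 300
  job_E: interval 18, next fire after T=297 is 306
  job_F: interval 2, next fire after T=297 is 298
Earliest = 298, winner (lex tiebreak) = job_F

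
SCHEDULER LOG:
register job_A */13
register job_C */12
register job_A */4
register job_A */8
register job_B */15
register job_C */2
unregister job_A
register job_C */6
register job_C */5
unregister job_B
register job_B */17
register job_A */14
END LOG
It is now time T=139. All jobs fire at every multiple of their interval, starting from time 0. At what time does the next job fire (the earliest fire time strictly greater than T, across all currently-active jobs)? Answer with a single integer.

Op 1: register job_A */13 -> active={job_A:*/13}
Op 2: register job_C */12 -> active={job_A:*/13, job_C:*/12}
Op 3: register job_A */4 -> active={job_A:*/4, job_C:*/12}
Op 4: register job_A */8 -> active={job_A:*/8, job_C:*/12}
Op 5: register job_B */15 -> active={job_A:*/8, job_B:*/15, job_C:*/12}
Op 6: register job_C */2 -> active={job_A:*/8, job_B:*/15, job_C:*/2}
Op 7: unregister job_A -> active={job_B:*/15, job_C:*/2}
Op 8: register job_C */6 -> active={job_B:*/15, job_C:*/6}
Op 9: register job_C */5 -> active={job_B:*/15, job_C:*/5}
Op 10: unregister job_B -> active={job_C:*/5}
Op 11: register job_B */17 -> active={job_B:*/17, job_C:*/5}
Op 12: register job_A */14 -> active={job_A:*/14, job_B:*/17, job_C:*/5}
  job_A: interval 14, next fire after T=139 is 140
  job_B: interval 17, next fire after T=139 is 153
  job_C: interval 5, next fire after T=139 is 140
Earliest fire time = 140 (job job_A)

Answer: 140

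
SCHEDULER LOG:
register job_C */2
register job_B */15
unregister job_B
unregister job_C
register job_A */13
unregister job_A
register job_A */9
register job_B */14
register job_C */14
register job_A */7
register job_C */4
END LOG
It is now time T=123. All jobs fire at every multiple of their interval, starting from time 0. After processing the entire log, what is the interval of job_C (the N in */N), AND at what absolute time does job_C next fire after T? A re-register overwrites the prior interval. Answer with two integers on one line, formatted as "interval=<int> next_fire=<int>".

Op 1: register job_C */2 -> active={job_C:*/2}
Op 2: register job_B */15 -> active={job_B:*/15, job_C:*/2}
Op 3: unregister job_B -> active={job_C:*/2}
Op 4: unregister job_C -> active={}
Op 5: register job_A */13 -> active={job_A:*/13}
Op 6: unregister job_A -> active={}
Op 7: register job_A */9 -> active={job_A:*/9}
Op 8: register job_B */14 -> active={job_A:*/9, job_B:*/14}
Op 9: register job_C */14 -> active={job_A:*/9, job_B:*/14, job_C:*/14}
Op 10: register job_A */7 -> active={job_A:*/7, job_B:*/14, job_C:*/14}
Op 11: register job_C */4 -> active={job_A:*/7, job_B:*/14, job_C:*/4}
Final interval of job_C = 4
Next fire of job_C after T=123: (123//4+1)*4 = 124

Answer: interval=4 next_fire=124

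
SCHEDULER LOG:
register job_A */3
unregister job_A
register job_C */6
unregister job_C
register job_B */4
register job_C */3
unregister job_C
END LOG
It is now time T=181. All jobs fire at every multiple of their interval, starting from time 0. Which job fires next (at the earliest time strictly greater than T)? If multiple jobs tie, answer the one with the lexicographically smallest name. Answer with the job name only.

Op 1: register job_A */3 -> active={job_A:*/3}
Op 2: unregister job_A -> active={}
Op 3: register job_C */6 -> active={job_C:*/6}
Op 4: unregister job_C -> active={}
Op 5: register job_B */4 -> active={job_B:*/4}
Op 6: register job_C */3 -> active={job_B:*/4, job_C:*/3}
Op 7: unregister job_C -> active={job_B:*/4}
  job_B: interval 4, next fire after T=181 is 184
Earliest = 184, winner (lex tiebreak) = job_B

Answer: job_B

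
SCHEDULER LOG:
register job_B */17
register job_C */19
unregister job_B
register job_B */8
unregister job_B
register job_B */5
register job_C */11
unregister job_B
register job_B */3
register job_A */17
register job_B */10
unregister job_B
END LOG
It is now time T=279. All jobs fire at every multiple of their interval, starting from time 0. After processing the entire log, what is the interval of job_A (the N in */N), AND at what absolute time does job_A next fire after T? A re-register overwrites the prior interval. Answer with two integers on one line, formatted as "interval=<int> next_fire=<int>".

Answer: interval=17 next_fire=289

Derivation:
Op 1: register job_B */17 -> active={job_B:*/17}
Op 2: register job_C */19 -> active={job_B:*/17, job_C:*/19}
Op 3: unregister job_B -> active={job_C:*/19}
Op 4: register job_B */8 -> active={job_B:*/8, job_C:*/19}
Op 5: unregister job_B -> active={job_C:*/19}
Op 6: register job_B */5 -> active={job_B:*/5, job_C:*/19}
Op 7: register job_C */11 -> active={job_B:*/5, job_C:*/11}
Op 8: unregister job_B -> active={job_C:*/11}
Op 9: register job_B */3 -> active={job_B:*/3, job_C:*/11}
Op 10: register job_A */17 -> active={job_A:*/17, job_B:*/3, job_C:*/11}
Op 11: register job_B */10 -> active={job_A:*/17, job_B:*/10, job_C:*/11}
Op 12: unregister job_B -> active={job_A:*/17, job_C:*/11}
Final interval of job_A = 17
Next fire of job_A after T=279: (279//17+1)*17 = 289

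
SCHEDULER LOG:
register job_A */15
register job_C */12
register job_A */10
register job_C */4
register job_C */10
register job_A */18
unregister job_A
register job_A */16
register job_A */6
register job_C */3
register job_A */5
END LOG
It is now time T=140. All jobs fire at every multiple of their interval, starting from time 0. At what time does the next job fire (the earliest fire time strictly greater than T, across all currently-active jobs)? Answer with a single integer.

Op 1: register job_A */15 -> active={job_A:*/15}
Op 2: register job_C */12 -> active={job_A:*/15, job_C:*/12}
Op 3: register job_A */10 -> active={job_A:*/10, job_C:*/12}
Op 4: register job_C */4 -> active={job_A:*/10, job_C:*/4}
Op 5: register job_C */10 -> active={job_A:*/10, job_C:*/10}
Op 6: register job_A */18 -> active={job_A:*/18, job_C:*/10}
Op 7: unregister job_A -> active={job_C:*/10}
Op 8: register job_A */16 -> active={job_A:*/16, job_C:*/10}
Op 9: register job_A */6 -> active={job_A:*/6, job_C:*/10}
Op 10: register job_C */3 -> active={job_A:*/6, job_C:*/3}
Op 11: register job_A */5 -> active={job_A:*/5, job_C:*/3}
  job_A: interval 5, next fire after T=140 is 145
  job_C: interval 3, next fire after T=140 is 141
Earliest fire time = 141 (job job_C)

Answer: 141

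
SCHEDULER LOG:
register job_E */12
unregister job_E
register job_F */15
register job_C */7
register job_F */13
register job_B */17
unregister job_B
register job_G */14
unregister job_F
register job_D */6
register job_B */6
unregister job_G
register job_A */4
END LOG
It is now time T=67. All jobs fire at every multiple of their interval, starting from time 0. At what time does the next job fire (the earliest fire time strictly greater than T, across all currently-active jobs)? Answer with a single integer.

Answer: 68

Derivation:
Op 1: register job_E */12 -> active={job_E:*/12}
Op 2: unregister job_E -> active={}
Op 3: register job_F */15 -> active={job_F:*/15}
Op 4: register job_C */7 -> active={job_C:*/7, job_F:*/15}
Op 5: register job_F */13 -> active={job_C:*/7, job_F:*/13}
Op 6: register job_B */17 -> active={job_B:*/17, job_C:*/7, job_F:*/13}
Op 7: unregister job_B -> active={job_C:*/7, job_F:*/13}
Op 8: register job_G */14 -> active={job_C:*/7, job_F:*/13, job_G:*/14}
Op 9: unregister job_F -> active={job_C:*/7, job_G:*/14}
Op 10: register job_D */6 -> active={job_C:*/7, job_D:*/6, job_G:*/14}
Op 11: register job_B */6 -> active={job_B:*/6, job_C:*/7, job_D:*/6, job_G:*/14}
Op 12: unregister job_G -> active={job_B:*/6, job_C:*/7, job_D:*/6}
Op 13: register job_A */4 -> active={job_A:*/4, job_B:*/6, job_C:*/7, job_D:*/6}
  job_A: interval 4, next fire after T=67 is 68
  job_B: interval 6, next fire after T=67 is 72
  job_C: interval 7, next fire after T=67 is 70
  job_D: interval 6, next fire after T=67 is 72
Earliest fire time = 68 (job job_A)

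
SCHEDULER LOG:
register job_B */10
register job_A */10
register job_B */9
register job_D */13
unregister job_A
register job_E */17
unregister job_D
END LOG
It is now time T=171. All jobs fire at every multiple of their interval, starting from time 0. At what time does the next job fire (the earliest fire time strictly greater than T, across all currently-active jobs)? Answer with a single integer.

Op 1: register job_B */10 -> active={job_B:*/10}
Op 2: register job_A */10 -> active={job_A:*/10, job_B:*/10}
Op 3: register job_B */9 -> active={job_A:*/10, job_B:*/9}
Op 4: register job_D */13 -> active={job_A:*/10, job_B:*/9, job_D:*/13}
Op 5: unregister job_A -> active={job_B:*/9, job_D:*/13}
Op 6: register job_E */17 -> active={job_B:*/9, job_D:*/13, job_E:*/17}
Op 7: unregister job_D -> active={job_B:*/9, job_E:*/17}
  job_B: interval 9, next fire after T=171 is 180
  job_E: interval 17, next fire after T=171 is 187
Earliest fire time = 180 (job job_B)

Answer: 180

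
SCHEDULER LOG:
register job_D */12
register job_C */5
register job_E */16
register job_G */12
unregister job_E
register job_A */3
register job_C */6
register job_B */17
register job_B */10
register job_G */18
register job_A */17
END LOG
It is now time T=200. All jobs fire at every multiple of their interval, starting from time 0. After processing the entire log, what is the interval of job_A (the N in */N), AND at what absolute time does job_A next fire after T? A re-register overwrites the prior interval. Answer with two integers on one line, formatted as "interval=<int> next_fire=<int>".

Answer: interval=17 next_fire=204

Derivation:
Op 1: register job_D */12 -> active={job_D:*/12}
Op 2: register job_C */5 -> active={job_C:*/5, job_D:*/12}
Op 3: register job_E */16 -> active={job_C:*/5, job_D:*/12, job_E:*/16}
Op 4: register job_G */12 -> active={job_C:*/5, job_D:*/12, job_E:*/16, job_G:*/12}
Op 5: unregister job_E -> active={job_C:*/5, job_D:*/12, job_G:*/12}
Op 6: register job_A */3 -> active={job_A:*/3, job_C:*/5, job_D:*/12, job_G:*/12}
Op 7: register job_C */6 -> active={job_A:*/3, job_C:*/6, job_D:*/12, job_G:*/12}
Op 8: register job_B */17 -> active={job_A:*/3, job_B:*/17, job_C:*/6, job_D:*/12, job_G:*/12}
Op 9: register job_B */10 -> active={job_A:*/3, job_B:*/10, job_C:*/6, job_D:*/12, job_G:*/12}
Op 10: register job_G */18 -> active={job_A:*/3, job_B:*/10, job_C:*/6, job_D:*/12, job_G:*/18}
Op 11: register job_A */17 -> active={job_A:*/17, job_B:*/10, job_C:*/6, job_D:*/12, job_G:*/18}
Final interval of job_A = 17
Next fire of job_A after T=200: (200//17+1)*17 = 204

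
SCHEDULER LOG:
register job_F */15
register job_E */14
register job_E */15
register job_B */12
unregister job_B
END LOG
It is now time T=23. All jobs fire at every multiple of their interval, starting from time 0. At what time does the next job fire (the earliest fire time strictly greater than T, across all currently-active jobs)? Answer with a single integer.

Op 1: register job_F */15 -> active={job_F:*/15}
Op 2: register job_E */14 -> active={job_E:*/14, job_F:*/15}
Op 3: register job_E */15 -> active={job_E:*/15, job_F:*/15}
Op 4: register job_B */12 -> active={job_B:*/12, job_E:*/15, job_F:*/15}
Op 5: unregister job_B -> active={job_E:*/15, job_F:*/15}
  job_E: interval 15, next fire after T=23 is 30
  job_F: interval 15, next fire after T=23 is 30
Earliest fire time = 30 (job job_E)

Answer: 30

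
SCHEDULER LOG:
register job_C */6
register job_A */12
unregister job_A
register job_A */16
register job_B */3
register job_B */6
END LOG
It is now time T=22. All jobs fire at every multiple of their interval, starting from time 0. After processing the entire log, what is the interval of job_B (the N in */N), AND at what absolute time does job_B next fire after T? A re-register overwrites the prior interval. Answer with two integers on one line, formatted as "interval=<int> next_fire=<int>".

Op 1: register job_C */6 -> active={job_C:*/6}
Op 2: register job_A */12 -> active={job_A:*/12, job_C:*/6}
Op 3: unregister job_A -> active={job_C:*/6}
Op 4: register job_A */16 -> active={job_A:*/16, job_C:*/6}
Op 5: register job_B */3 -> active={job_A:*/16, job_B:*/3, job_C:*/6}
Op 6: register job_B */6 -> active={job_A:*/16, job_B:*/6, job_C:*/6}
Final interval of job_B = 6
Next fire of job_B after T=22: (22//6+1)*6 = 24

Answer: interval=6 next_fire=24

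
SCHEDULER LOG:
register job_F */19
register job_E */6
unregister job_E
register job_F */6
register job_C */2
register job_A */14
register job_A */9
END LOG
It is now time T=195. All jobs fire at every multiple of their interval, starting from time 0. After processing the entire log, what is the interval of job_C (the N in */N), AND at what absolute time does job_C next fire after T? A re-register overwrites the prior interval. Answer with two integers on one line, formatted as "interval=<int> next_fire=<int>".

Op 1: register job_F */19 -> active={job_F:*/19}
Op 2: register job_E */6 -> active={job_E:*/6, job_F:*/19}
Op 3: unregister job_E -> active={job_F:*/19}
Op 4: register job_F */6 -> active={job_F:*/6}
Op 5: register job_C */2 -> active={job_C:*/2, job_F:*/6}
Op 6: register job_A */14 -> active={job_A:*/14, job_C:*/2, job_F:*/6}
Op 7: register job_A */9 -> active={job_A:*/9, job_C:*/2, job_F:*/6}
Final interval of job_C = 2
Next fire of job_C after T=195: (195//2+1)*2 = 196

Answer: interval=2 next_fire=196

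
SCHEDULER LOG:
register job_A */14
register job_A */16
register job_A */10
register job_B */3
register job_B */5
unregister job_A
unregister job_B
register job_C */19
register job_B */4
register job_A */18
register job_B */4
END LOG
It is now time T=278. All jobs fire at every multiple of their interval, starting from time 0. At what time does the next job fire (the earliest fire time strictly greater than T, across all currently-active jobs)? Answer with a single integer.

Answer: 280

Derivation:
Op 1: register job_A */14 -> active={job_A:*/14}
Op 2: register job_A */16 -> active={job_A:*/16}
Op 3: register job_A */10 -> active={job_A:*/10}
Op 4: register job_B */3 -> active={job_A:*/10, job_B:*/3}
Op 5: register job_B */5 -> active={job_A:*/10, job_B:*/5}
Op 6: unregister job_A -> active={job_B:*/5}
Op 7: unregister job_B -> active={}
Op 8: register job_C */19 -> active={job_C:*/19}
Op 9: register job_B */4 -> active={job_B:*/4, job_C:*/19}
Op 10: register job_A */18 -> active={job_A:*/18, job_B:*/4, job_C:*/19}
Op 11: register job_B */4 -> active={job_A:*/18, job_B:*/4, job_C:*/19}
  job_A: interval 18, next fire after T=278 is 288
  job_B: interval 4, next fire after T=278 is 280
  job_C: interval 19, next fire after T=278 is 285
Earliest fire time = 280 (job job_B)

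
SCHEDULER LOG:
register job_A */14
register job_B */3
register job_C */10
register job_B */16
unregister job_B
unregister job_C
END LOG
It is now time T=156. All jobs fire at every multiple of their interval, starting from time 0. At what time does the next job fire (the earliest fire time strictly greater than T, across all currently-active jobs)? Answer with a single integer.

Answer: 168

Derivation:
Op 1: register job_A */14 -> active={job_A:*/14}
Op 2: register job_B */3 -> active={job_A:*/14, job_B:*/3}
Op 3: register job_C */10 -> active={job_A:*/14, job_B:*/3, job_C:*/10}
Op 4: register job_B */16 -> active={job_A:*/14, job_B:*/16, job_C:*/10}
Op 5: unregister job_B -> active={job_A:*/14, job_C:*/10}
Op 6: unregister job_C -> active={job_A:*/14}
  job_A: interval 14, next fire after T=156 is 168
Earliest fire time = 168 (job job_A)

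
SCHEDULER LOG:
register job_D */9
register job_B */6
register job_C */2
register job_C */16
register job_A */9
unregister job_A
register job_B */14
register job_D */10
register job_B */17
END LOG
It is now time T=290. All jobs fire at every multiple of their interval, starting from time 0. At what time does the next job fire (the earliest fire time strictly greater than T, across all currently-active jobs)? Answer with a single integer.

Answer: 300

Derivation:
Op 1: register job_D */9 -> active={job_D:*/9}
Op 2: register job_B */6 -> active={job_B:*/6, job_D:*/9}
Op 3: register job_C */2 -> active={job_B:*/6, job_C:*/2, job_D:*/9}
Op 4: register job_C */16 -> active={job_B:*/6, job_C:*/16, job_D:*/9}
Op 5: register job_A */9 -> active={job_A:*/9, job_B:*/6, job_C:*/16, job_D:*/9}
Op 6: unregister job_A -> active={job_B:*/6, job_C:*/16, job_D:*/9}
Op 7: register job_B */14 -> active={job_B:*/14, job_C:*/16, job_D:*/9}
Op 8: register job_D */10 -> active={job_B:*/14, job_C:*/16, job_D:*/10}
Op 9: register job_B */17 -> active={job_B:*/17, job_C:*/16, job_D:*/10}
  job_B: interval 17, next fire after T=290 is 306
  job_C: interval 16, next fire after T=290 is 304
  job_D: interval 10, next fire after T=290 is 300
Earliest fire time = 300 (job job_D)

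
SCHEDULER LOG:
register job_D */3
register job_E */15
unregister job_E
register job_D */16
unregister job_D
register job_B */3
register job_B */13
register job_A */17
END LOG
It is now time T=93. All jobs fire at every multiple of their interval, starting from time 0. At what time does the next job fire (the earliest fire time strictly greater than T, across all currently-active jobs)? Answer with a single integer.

Answer: 102

Derivation:
Op 1: register job_D */3 -> active={job_D:*/3}
Op 2: register job_E */15 -> active={job_D:*/3, job_E:*/15}
Op 3: unregister job_E -> active={job_D:*/3}
Op 4: register job_D */16 -> active={job_D:*/16}
Op 5: unregister job_D -> active={}
Op 6: register job_B */3 -> active={job_B:*/3}
Op 7: register job_B */13 -> active={job_B:*/13}
Op 8: register job_A */17 -> active={job_A:*/17, job_B:*/13}
  job_A: interval 17, next fire after T=93 is 102
  job_B: interval 13, next fire after T=93 is 104
Earliest fire time = 102 (job job_A)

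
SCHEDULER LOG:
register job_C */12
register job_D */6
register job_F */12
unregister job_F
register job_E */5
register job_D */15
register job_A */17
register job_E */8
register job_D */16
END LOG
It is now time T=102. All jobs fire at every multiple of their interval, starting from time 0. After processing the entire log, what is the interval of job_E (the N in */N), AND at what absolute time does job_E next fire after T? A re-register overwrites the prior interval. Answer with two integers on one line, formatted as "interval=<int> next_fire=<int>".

Answer: interval=8 next_fire=104

Derivation:
Op 1: register job_C */12 -> active={job_C:*/12}
Op 2: register job_D */6 -> active={job_C:*/12, job_D:*/6}
Op 3: register job_F */12 -> active={job_C:*/12, job_D:*/6, job_F:*/12}
Op 4: unregister job_F -> active={job_C:*/12, job_D:*/6}
Op 5: register job_E */5 -> active={job_C:*/12, job_D:*/6, job_E:*/5}
Op 6: register job_D */15 -> active={job_C:*/12, job_D:*/15, job_E:*/5}
Op 7: register job_A */17 -> active={job_A:*/17, job_C:*/12, job_D:*/15, job_E:*/5}
Op 8: register job_E */8 -> active={job_A:*/17, job_C:*/12, job_D:*/15, job_E:*/8}
Op 9: register job_D */16 -> active={job_A:*/17, job_C:*/12, job_D:*/16, job_E:*/8}
Final interval of job_E = 8
Next fire of job_E after T=102: (102//8+1)*8 = 104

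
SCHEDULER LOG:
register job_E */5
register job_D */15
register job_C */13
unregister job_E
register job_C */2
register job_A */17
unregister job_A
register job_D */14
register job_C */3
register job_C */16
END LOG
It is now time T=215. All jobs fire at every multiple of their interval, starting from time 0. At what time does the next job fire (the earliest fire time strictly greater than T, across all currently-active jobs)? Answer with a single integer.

Answer: 224

Derivation:
Op 1: register job_E */5 -> active={job_E:*/5}
Op 2: register job_D */15 -> active={job_D:*/15, job_E:*/5}
Op 3: register job_C */13 -> active={job_C:*/13, job_D:*/15, job_E:*/5}
Op 4: unregister job_E -> active={job_C:*/13, job_D:*/15}
Op 5: register job_C */2 -> active={job_C:*/2, job_D:*/15}
Op 6: register job_A */17 -> active={job_A:*/17, job_C:*/2, job_D:*/15}
Op 7: unregister job_A -> active={job_C:*/2, job_D:*/15}
Op 8: register job_D */14 -> active={job_C:*/2, job_D:*/14}
Op 9: register job_C */3 -> active={job_C:*/3, job_D:*/14}
Op 10: register job_C */16 -> active={job_C:*/16, job_D:*/14}
  job_C: interval 16, next fire after T=215 is 224
  job_D: interval 14, next fire after T=215 is 224
Earliest fire time = 224 (job job_C)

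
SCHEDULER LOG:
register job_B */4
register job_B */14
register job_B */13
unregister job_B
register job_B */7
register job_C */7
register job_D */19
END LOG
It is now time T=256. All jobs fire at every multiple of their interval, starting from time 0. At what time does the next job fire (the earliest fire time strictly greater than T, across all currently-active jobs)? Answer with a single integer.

Op 1: register job_B */4 -> active={job_B:*/4}
Op 2: register job_B */14 -> active={job_B:*/14}
Op 3: register job_B */13 -> active={job_B:*/13}
Op 4: unregister job_B -> active={}
Op 5: register job_B */7 -> active={job_B:*/7}
Op 6: register job_C */7 -> active={job_B:*/7, job_C:*/7}
Op 7: register job_D */19 -> active={job_B:*/7, job_C:*/7, job_D:*/19}
  job_B: interval 7, next fire after T=256 is 259
  job_C: interval 7, next fire after T=256 is 259
  job_D: interval 19, next fire after T=256 is 266
Earliest fire time = 259 (job job_B)

Answer: 259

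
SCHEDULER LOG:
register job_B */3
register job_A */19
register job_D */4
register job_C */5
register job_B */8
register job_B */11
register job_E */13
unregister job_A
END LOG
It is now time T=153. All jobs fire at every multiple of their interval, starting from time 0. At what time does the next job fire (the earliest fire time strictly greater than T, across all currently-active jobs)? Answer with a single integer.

Answer: 154

Derivation:
Op 1: register job_B */3 -> active={job_B:*/3}
Op 2: register job_A */19 -> active={job_A:*/19, job_B:*/3}
Op 3: register job_D */4 -> active={job_A:*/19, job_B:*/3, job_D:*/4}
Op 4: register job_C */5 -> active={job_A:*/19, job_B:*/3, job_C:*/5, job_D:*/4}
Op 5: register job_B */8 -> active={job_A:*/19, job_B:*/8, job_C:*/5, job_D:*/4}
Op 6: register job_B */11 -> active={job_A:*/19, job_B:*/11, job_C:*/5, job_D:*/4}
Op 7: register job_E */13 -> active={job_A:*/19, job_B:*/11, job_C:*/5, job_D:*/4, job_E:*/13}
Op 8: unregister job_A -> active={job_B:*/11, job_C:*/5, job_D:*/4, job_E:*/13}
  job_B: interval 11, next fire after T=153 is 154
  job_C: interval 5, next fire after T=153 is 155
  job_D: interval 4, next fire after T=153 is 156
  job_E: interval 13, next fire after T=153 is 156
Earliest fire time = 154 (job job_B)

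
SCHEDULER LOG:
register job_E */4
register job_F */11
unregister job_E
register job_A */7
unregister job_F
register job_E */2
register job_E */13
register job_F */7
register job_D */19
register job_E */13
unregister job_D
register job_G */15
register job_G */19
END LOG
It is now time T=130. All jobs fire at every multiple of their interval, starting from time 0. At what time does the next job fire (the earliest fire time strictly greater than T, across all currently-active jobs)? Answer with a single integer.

Answer: 133

Derivation:
Op 1: register job_E */4 -> active={job_E:*/4}
Op 2: register job_F */11 -> active={job_E:*/4, job_F:*/11}
Op 3: unregister job_E -> active={job_F:*/11}
Op 4: register job_A */7 -> active={job_A:*/7, job_F:*/11}
Op 5: unregister job_F -> active={job_A:*/7}
Op 6: register job_E */2 -> active={job_A:*/7, job_E:*/2}
Op 7: register job_E */13 -> active={job_A:*/7, job_E:*/13}
Op 8: register job_F */7 -> active={job_A:*/7, job_E:*/13, job_F:*/7}
Op 9: register job_D */19 -> active={job_A:*/7, job_D:*/19, job_E:*/13, job_F:*/7}
Op 10: register job_E */13 -> active={job_A:*/7, job_D:*/19, job_E:*/13, job_F:*/7}
Op 11: unregister job_D -> active={job_A:*/7, job_E:*/13, job_F:*/7}
Op 12: register job_G */15 -> active={job_A:*/7, job_E:*/13, job_F:*/7, job_G:*/15}
Op 13: register job_G */19 -> active={job_A:*/7, job_E:*/13, job_F:*/7, job_G:*/19}
  job_A: interval 7, next fire after T=130 is 133
  job_E: interval 13, next fire after T=130 is 143
  job_F: interval 7, next fire after T=130 is 133
  job_G: interval 19, next fire after T=130 is 133
Earliest fire time = 133 (job job_A)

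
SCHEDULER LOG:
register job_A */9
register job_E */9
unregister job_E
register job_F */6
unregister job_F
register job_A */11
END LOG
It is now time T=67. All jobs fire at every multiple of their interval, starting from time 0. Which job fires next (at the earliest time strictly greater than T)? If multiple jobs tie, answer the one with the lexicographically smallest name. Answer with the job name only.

Op 1: register job_A */9 -> active={job_A:*/9}
Op 2: register job_E */9 -> active={job_A:*/9, job_E:*/9}
Op 3: unregister job_E -> active={job_A:*/9}
Op 4: register job_F */6 -> active={job_A:*/9, job_F:*/6}
Op 5: unregister job_F -> active={job_A:*/9}
Op 6: register job_A */11 -> active={job_A:*/11}
  job_A: interval 11, next fire after T=67 is 77
Earliest = 77, winner (lex tiebreak) = job_A

Answer: job_A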